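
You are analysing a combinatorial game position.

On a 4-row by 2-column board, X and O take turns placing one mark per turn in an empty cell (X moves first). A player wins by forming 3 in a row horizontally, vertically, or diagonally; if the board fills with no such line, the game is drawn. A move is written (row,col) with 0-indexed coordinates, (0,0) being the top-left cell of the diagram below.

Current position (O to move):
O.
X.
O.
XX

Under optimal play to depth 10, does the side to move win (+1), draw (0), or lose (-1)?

value(O./X./O./XX, O) = 0

p1 O@[O./X./O./XX]: (0,1)[OO/X./O./XX]+0* (1,1)[O./XO/O./XX]+0 (2,1)[O./X./OO/XX]+0
p2 X@[OO/X./O./XX]: (1,1)[OO/XX/O./XX]+0* (2,1)[OO/X./OX/XX]+0
p3 O@[OO/XX/O./XX]: (2,1)[OO/XX/OO/XX]+0*
p4 X@[OO/XX/OO/XX] terminal +0; root [O./X./O./XX] d10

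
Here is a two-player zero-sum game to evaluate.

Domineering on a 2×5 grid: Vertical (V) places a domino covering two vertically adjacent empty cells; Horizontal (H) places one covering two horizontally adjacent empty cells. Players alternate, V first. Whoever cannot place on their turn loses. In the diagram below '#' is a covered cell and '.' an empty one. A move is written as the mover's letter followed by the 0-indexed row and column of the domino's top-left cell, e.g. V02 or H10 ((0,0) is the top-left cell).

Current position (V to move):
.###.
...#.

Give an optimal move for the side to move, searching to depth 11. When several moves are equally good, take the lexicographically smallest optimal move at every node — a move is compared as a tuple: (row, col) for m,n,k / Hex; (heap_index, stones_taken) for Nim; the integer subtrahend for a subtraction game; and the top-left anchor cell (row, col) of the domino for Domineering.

V's best at [.###./...#.]: V00

[.###./...#.] V move#1: V00:+1/####./#..#.*, V04:-1/.####/...##
[####./#..#.] H move#2: H11:-1/####./####.*
[####./####.] V move#3: V04:+1/#####/#####*
[#####/#####] end (terminal -1, H#4); searched .###./...#. to 11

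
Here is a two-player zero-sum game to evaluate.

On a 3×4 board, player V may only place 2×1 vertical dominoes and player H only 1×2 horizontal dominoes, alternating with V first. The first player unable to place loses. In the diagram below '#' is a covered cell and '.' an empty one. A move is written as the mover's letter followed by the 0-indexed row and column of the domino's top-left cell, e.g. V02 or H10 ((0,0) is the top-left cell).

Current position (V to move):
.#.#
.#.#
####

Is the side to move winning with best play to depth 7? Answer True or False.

[.#.#/.#.#/####] V move#1: V00:+1/##.#/##.#/####*, V02:+1/.###/.###/####
[##.#/##.#/####] end (terminal -1, H#2); searched .#.#/.#.#/#### to 7

V winning at [.#.#/.#.#/####]: True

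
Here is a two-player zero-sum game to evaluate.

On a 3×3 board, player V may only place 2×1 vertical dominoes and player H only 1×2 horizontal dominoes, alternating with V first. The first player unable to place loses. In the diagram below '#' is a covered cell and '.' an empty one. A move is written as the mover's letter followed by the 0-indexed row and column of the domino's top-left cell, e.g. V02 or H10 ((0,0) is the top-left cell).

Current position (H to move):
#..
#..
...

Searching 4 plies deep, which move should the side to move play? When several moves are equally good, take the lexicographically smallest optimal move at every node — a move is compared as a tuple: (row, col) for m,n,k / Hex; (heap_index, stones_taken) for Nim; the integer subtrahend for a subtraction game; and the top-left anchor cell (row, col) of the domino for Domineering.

H's best at [#../#../...]: H11

[#../#../...] H move#1: H01:-1/###/#../..., H11:+1/#../###/...*, H20:-1/#../#../##., H21:-1/#../#../.##
[#../###/...] end (terminal -1, V#2); searched #../#../... to 4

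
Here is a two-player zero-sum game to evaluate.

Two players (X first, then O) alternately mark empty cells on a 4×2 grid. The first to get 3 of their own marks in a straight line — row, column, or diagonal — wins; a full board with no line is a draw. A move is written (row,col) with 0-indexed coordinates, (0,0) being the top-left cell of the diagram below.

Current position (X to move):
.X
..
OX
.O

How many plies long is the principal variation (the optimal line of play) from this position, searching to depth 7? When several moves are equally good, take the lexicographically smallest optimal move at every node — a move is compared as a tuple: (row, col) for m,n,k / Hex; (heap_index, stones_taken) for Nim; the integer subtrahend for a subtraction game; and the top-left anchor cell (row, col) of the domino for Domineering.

PV length from [.X/../OX/.O]: 1 ply

[.X/../OX/.O] X move#1: (0,0):+0/XX/../OX/.O, (1,0):+0/.X/X./OX/.O, (1,1):+1/.X/.X/OX/.O*, (3,0):+0/.X/../OX/XO
[.X/.X/OX/.O] end (terminal -1, O#2); searched .X/../OX/.O to 7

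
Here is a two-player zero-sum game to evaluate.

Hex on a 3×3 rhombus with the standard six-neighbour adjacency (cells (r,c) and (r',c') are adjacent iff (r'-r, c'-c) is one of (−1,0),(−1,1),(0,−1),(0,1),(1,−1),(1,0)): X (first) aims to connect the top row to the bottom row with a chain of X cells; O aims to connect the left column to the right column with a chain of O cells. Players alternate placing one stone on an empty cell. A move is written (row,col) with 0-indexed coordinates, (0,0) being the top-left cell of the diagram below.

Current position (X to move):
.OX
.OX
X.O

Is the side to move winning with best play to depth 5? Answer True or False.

X winning at [.OX/.OX/X.O]: True

[.OX/.OX/X.O] X move#1: (0,0):+1/XOX/.OX/X.O*, (1,0):+1/.OX/XOX/X.O, (2,1):+1/.OX/.OX/XXO
[XOX/.OX/X.O] O move#2: (1,0):-1/XOX/OOX/X.O*, (2,1):-1/XOX/.OX/XOO
[XOX/OOX/X.O] X move#3: (2,1):+1/XOX/OOX/XXO*
[XOX/OOX/XXO] end (terminal -1, O#4); searched .OX/.OX/X.O to 5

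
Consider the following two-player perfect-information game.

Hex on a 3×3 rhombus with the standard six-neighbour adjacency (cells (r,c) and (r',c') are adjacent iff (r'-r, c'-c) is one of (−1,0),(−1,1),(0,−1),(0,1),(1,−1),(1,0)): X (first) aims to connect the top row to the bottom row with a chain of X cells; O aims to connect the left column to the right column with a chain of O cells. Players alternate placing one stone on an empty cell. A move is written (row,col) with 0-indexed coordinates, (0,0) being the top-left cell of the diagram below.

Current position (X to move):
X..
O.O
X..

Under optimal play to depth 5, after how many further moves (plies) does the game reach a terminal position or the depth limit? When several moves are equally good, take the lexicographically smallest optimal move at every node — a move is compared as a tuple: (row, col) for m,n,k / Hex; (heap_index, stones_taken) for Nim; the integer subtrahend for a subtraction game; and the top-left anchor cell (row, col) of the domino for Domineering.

PV length from [X../O.O/X..]: 3 plies

ply 1, X at X../O.O/X.. | (0,1)=-1→XX./O.O/X..; (0,2)=-1→X.X/O.O/X..; (1,1)=+1→X../OXO/X..*; (2,1)=-1→X../O.O/XX.; (2,2)=-1→X../O.O/X.X
ply 2, O at X../OXO/X.. | (0,1)=-1→XO./OXO/X..*; (0,2)=-1→X.O/OXO/X..; (2,1)=-1→X../OXO/XO.; (2,2)=-1→X../OXO/X.O
ply 3, X at XO./OXO/X.. | (0,2)=+1→XOX/OXO/X..*; (2,1)=-1→XO./OXO/XX.; (2,2)=-1→XO./OXO/X.X
ply 4: XOX/OXO/X.. is terminal -1 (O); from X../O.O/X.. depth 5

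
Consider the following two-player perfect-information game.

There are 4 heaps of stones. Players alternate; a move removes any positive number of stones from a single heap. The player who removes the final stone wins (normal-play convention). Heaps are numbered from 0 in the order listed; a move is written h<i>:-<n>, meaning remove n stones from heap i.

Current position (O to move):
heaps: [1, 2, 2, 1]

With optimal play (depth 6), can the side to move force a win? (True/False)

O winning at [(1,2,2,1)]: False

p1 O@[(1,2,2,1)]: h0:-1[(0,2,2,1)]-1* h1:-1[(1,1,2,1)]-1 h1:-2[(1,0,2,1)]-1 h2:-1[(1,2,1,1)]-1 h2:-2[(1,2,0,1)]-1 h3:-1[(1,2,2,0)]-1
p2 X@[(0,2,2,1)]: h1:-1[(0,1,2,1)]-1 h1:-2[(0,0,2,1)]-1 h2:-1[(0,2,1,1)]-1 h2:-2[(0,2,0,1)]-1 h3:-1[(0,2,2,0)]+1*
p3 O@[(0,2,2,0)]: h1:-1[(0,1,2,0)]-1* h1:-2[(0,0,2,0)]-1 h2:-1[(0,2,1,0)]-1 h2:-2[(0,2,0,0)]-1
p4 X@[(0,1,2,0)]: h1:-1[(0,0,2,0)]-1 h2:-1[(0,1,1,0)]+1* h2:-2[(0,1,0,0)]-1
p5 O@[(0,1,1,0)]: h1:-1[(0,0,1,0)]-1* h2:-1[(0,1,0,0)]-1
p6 X@[(0,0,1,0)]: h2:-1[(0,0,0,0)]+1*
p7 O@[(0,0,0,0)] terminal -1; root [(1,2,2,1)] d6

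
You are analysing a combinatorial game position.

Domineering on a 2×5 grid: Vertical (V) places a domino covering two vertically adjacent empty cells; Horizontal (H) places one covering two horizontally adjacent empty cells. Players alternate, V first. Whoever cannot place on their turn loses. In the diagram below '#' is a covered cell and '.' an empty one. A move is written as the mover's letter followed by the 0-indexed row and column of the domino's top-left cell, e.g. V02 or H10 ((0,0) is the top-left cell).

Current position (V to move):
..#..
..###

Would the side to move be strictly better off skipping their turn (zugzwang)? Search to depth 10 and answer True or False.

zugzwang(..#../..###, V) = False

[..#../..###] V move#1: V00:+1/#.#../#.###*, V01:+1/.##../.####
[#.#../#.###] H move#2: H03:-1/#.###/#.###*
[#.###/#.###] V move#3: V01:+1/#####/#####*
[#####/#####] end (terminal -1, H#4); searched ..#../..### to 10
pass branch (H moves first from the same position):
  | [..#../..###] H move#1: H00:+1/###../..###*, H03:-1/..###/..###, H10:+1/..#../#####
  | [###../..###] end (terminal -1, V#2); searched ..#../..### to 10
V moving scores +1; V passing scores -1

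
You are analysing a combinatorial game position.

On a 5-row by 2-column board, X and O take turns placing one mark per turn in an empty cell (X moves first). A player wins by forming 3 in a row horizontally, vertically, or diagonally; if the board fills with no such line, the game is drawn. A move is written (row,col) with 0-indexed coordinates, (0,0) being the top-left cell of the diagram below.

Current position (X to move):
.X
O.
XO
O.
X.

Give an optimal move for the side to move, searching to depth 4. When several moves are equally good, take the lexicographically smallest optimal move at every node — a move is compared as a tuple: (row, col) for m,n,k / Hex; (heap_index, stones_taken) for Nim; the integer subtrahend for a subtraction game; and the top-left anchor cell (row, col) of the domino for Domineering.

X's best at [.X/O./XO/O./X.]: (1,1)

[.X/O./XO/O./X.] X move#1: (0,0):-1/XX/O./XO/O./X., (1,1):+0/.X/OX/XO/O./X.*, (3,1):+0/.X/O./XO/OX/X., (4,1):+0/.X/O./XO/O./XX
[.X/OX/XO/O./X.] O move#2: (0,0):+0/OX/OX/XO/O./X.*, (3,1):+0/.X/OX/XO/OO/X., (4,1):+0/.X/OX/XO/O./XO
[OX/OX/XO/O./X.] X move#3: (3,1):+0/OX/OX/XO/OX/X.*, (4,1):+0/OX/OX/XO/O./XX
[OX/OX/XO/OX/X.] O move#4: (4,1):+0/OX/OX/XO/OX/XO*
[OX/OX/XO/OX/XO] end (terminal +0, X#5); searched .X/O./XO/O./X. to 4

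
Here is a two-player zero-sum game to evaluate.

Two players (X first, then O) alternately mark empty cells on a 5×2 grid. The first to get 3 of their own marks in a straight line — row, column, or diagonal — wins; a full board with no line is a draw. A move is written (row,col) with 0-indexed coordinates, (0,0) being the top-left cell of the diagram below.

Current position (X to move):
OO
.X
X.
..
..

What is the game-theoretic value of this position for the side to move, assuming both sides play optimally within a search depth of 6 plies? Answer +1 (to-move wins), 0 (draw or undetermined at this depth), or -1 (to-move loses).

p1 X@[OO/.X/X./../..]: (1,0)[OO/XX/X./../..]+0 (2,1)[OO/.X/XX/../..]+1* (3,0)[OO/.X/X./X./..]+1 (3,1)[OO/.X/X./.X/..]+1 (4,0)[OO/.X/X./../X.]+0 (4,1)[OO/.X/X./../.X]+0
p2 O@[OO/.X/XX/../..]: (1,0)[OO/OX/XX/../..]-1* (3,0)[OO/.X/XX/O./..]-1 (3,1)[OO/.X/XX/.O/..]-1 (4,0)[OO/.X/XX/../O.]-1 (4,1)[OO/.X/XX/../.O]-1
p3 X@[OO/OX/XX/../..]: (3,0)[OO/OX/XX/X./..]+1* (3,1)[OO/OX/XX/.X/..]+1 (4,0)[OO/OX/XX/../X.]+1 (4,1)[OO/OX/XX/../.X]+0
p4 O@[OO/OX/XX/X./..]: (3,1)[OO/OX/XX/XO/..]-1* (4,0)[OO/OX/XX/X./O.]-1 (4,1)[OO/OX/XX/X./.O]-1
p5 X@[OO/OX/XX/XO/..]: (4,0)[OO/OX/XX/XO/X.]+1* (4,1)[OO/OX/XX/XO/.X]+0
p6 O@[OO/OX/XX/XO/X.] terminal -1; root [OO/.X/X./../..] d6

value(OO/.X/X./../.., X) = +1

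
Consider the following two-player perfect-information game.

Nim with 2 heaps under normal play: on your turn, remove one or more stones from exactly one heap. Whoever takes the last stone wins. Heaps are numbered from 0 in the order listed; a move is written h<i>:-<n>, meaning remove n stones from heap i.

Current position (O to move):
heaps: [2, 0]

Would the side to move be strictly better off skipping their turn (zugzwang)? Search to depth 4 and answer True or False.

ply 1, O at (2,0) | h0:-1=-1→(1,0); h0:-2=+1→(0,0)*
ply 2: (0,0) is terminal -1 (X); from (2,0) depth 4
suppose O passes — search the same position with X to move:
pass> ply 1, X at (2,0) | h0:-1=-1→(1,0); h0:-2=+1→(0,0)*
pass> ply 2: (0,0) is terminal -1 (O); from (2,0) depth 4
for O: play +1, pass -1

zugzwang((2,0), O) = False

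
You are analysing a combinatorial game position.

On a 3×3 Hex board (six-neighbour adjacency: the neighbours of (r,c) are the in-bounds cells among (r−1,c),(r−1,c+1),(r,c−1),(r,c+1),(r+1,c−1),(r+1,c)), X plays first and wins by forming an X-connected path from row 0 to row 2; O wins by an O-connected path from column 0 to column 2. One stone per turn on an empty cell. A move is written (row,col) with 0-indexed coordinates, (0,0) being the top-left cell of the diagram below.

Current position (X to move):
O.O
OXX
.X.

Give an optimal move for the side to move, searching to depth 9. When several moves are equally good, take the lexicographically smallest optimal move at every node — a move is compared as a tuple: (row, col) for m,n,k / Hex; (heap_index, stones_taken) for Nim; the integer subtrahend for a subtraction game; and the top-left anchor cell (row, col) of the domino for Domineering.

ply 1, X at O.O/OXX/.X. | (0,1)=+1→OXO/OXX/.X.*; (2,0)=-1→O.O/OXX/XX.; (2,2)=-1→O.O/OXX/.XX
ply 2: OXO/OXX/.X. is terminal -1 (O); from O.O/OXX/.X. depth 9

X's best at [O.O/OXX/.X.]: (0,1)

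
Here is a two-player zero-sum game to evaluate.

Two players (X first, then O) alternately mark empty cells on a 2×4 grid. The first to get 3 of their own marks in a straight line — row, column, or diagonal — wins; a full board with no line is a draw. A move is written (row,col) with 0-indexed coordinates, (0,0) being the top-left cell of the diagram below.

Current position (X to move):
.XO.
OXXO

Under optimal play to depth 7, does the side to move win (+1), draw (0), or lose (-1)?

value(.XO./OXXO, X) = 0

ply 1, X at .XO./OXXO | (0,0)=+0→XXO./OXXO*; (0,3)=+0→.XOX/OXXO
ply 2, O at XXO./OXXO | (0,3)=+0→XXOO/OXXO*
ply 3: XXOO/OXXO is terminal +0 (X); from .XO./OXXO depth 7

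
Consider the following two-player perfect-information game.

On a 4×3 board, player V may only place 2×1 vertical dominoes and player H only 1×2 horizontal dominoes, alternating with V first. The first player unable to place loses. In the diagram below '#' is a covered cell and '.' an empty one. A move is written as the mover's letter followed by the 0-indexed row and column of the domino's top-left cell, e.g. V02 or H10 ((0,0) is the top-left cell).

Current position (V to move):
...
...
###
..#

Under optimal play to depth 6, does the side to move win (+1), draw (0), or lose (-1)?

value(.../.../###/..#, V) = +1

ply 1, V at .../.../###/..# | V00=-1→#../#../###/..#; V01=+1→.#./.#./###/..#*; V02=-1→..#/..#/###/..#
ply 2, H at .#./.#./###/..# | H30=-1→.#./.#./###/###*
ply 3, V at .#./.#./###/### | V00=+1→##./##./###/###*; V02=+1→.##/.##/###/###
ply 4: ##./##./###/### is terminal -1 (H); from .../.../###/..# depth 6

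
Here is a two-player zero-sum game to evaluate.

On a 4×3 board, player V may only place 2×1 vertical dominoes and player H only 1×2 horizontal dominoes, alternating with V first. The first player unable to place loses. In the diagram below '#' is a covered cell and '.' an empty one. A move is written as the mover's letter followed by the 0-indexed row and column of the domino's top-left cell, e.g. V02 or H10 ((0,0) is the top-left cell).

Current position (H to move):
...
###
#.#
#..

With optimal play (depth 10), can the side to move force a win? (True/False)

H winning at [.../###/#.#/#..]: True

ply 1, H at .../###/#.#/#.. | H00=-1→##./###/#.#/#..; H01=-1→.##/###/#.#/#..; H31=+1→.../###/#.#/###*
ply 2: .../###/#.#/### is terminal -1 (V); from .../###/#.#/#.. depth 10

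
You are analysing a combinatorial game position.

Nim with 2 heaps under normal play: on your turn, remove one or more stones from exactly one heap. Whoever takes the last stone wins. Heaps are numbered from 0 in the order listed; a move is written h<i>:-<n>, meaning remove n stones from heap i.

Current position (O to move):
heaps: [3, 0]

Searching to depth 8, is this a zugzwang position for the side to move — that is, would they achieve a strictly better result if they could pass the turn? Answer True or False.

zugzwang((3,0), O) = False

p1 O@[(3,0)]: h0:-1[(2,0)]-1 h0:-2[(1,0)]-1 h0:-3[(0,0)]+1*
p2 X@[(0,0)] terminal -1; root [(3,0)] d8
suppose O passes — search the same position with X to move:
pass> p1 X@[(3,0)]: h0:-1[(2,0)]-1 h0:-2[(1,0)]-1 h0:-3[(0,0)]+1*
pass> p2 O@[(0,0)] terminal -1; root [(3,0)] d8
for O: play +1, pass -1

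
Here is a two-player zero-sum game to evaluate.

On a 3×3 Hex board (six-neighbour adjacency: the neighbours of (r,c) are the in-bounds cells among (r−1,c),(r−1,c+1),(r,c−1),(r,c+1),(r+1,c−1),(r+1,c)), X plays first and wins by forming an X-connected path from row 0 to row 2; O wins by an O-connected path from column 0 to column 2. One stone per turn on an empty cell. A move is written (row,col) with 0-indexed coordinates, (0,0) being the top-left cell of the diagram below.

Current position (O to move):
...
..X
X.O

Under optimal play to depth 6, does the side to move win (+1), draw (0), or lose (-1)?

[.../..X/X.O] O move#1: (0,0):-1/O../..X/X.O*, (0,1):-1/.O./..X/X.O, (0,2):-1/..O/..X/X.O, (1,0):-1/.../O.X/X.O, (1,1):-1/.../.OX/X.O, (2,1):-1/.../..X/XOO
[O../..X/X.O] X move#2: (0,1):+1/OX./..X/X.O*, (0,2):+1/O.X/..X/X.O, (1,0):+1/O../X.X/X.O, (1,1):+1/O../.XX/X.O, (2,1):+1/O../..X/XXO
[OX./..X/X.O] O move#3: (0,2):-1/OXO/..X/X.O*, (1,0):-1/OX./O.X/X.O, (1,1):-1/OX./.OX/X.O, (2,1):-1/OX./..X/XOO
[OXO/..X/X.O] X move#4: (1,0):+1/OXO/X.X/X.O*, (1,1):+1/OXO/.XX/X.O, (2,1):+1/OXO/..X/XXO
[OXO/X.X/X.O] end (terminal -1, O#5); searched .../..X/X.O to 6

value(.../..X/X.O, O) = -1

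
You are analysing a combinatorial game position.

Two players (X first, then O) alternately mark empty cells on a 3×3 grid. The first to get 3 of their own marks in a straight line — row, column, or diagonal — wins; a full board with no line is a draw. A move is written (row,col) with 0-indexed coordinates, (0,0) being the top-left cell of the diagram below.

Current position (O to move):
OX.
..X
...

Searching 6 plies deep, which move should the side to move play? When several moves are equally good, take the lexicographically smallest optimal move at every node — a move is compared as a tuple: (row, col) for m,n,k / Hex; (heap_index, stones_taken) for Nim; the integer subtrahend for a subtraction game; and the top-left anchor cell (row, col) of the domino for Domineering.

p1 O@[OX./..X/...]: (0,2)[OXO/..X/...]-1 (1,0)[OX./O.X/...]-1 (1,1)[OX./.OX/...]+0 (2,0)[OX./..X/O..]+1* (2,1)[OX./..X/.O.]+0 (2,2)[OX./..X/..O]-1
p2 X@[OX./..X/O..]: (0,2)[OXX/..X/O..]-1* (1,0)[OX./X.X/O..]-1 (1,1)[OX./.XX/O..]-1 (2,1)[OX./..X/OX.]-1 (2,2)[OX./..X/O.X]-1
p3 O@[OXX/..X/O..]: (1,0)[OXX/O.X/O..]+1* (1,1)[OXX/.OX/O..]-1 (2,1)[OXX/..X/OO.]-1 (2,2)[OXX/..X/O.O]+1
p4 X@[OXX/O.X/O..] terminal -1; root [OX./..X/...] d6

O's best at [OX./..X/...]: (2,0)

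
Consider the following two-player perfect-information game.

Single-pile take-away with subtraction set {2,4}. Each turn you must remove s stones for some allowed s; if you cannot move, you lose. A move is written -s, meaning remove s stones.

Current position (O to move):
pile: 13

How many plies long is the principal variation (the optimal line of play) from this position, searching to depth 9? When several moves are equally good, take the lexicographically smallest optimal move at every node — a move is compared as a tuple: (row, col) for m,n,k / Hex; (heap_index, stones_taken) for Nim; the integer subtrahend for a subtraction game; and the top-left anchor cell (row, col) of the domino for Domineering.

PV length from [13]: 4 plies

ply 1, O at 13 | -2=-1→11*; -4=-1→9
ply 2, X at 11 | -2=-1→9; -4=+1→7*
ply 3, O at 7 | -2=-1→5*; -4=-1→3
ply 4, X at 5 | -2=-1→3; -4=+1→1*
ply 5: 1 is terminal -1 (O); from 13 depth 9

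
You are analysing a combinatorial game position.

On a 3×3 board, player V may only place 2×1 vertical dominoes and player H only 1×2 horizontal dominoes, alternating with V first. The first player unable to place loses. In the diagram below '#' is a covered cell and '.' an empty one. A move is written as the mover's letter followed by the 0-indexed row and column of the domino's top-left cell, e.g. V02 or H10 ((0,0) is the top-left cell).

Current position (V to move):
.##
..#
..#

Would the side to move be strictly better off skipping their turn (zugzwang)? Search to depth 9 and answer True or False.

zugzwang(.##/..#/..#, V) = False

[.##/..#/..#] V move#1: V00:-1/###/#.#/..#, V10:+1/.##/#.#/#.#*, V11:+1/.##/.##/.##
[.##/#.#/#.#] end (terminal -1, H#2); searched .##/..#/..# to 9
suppose V passes — search the same position with H to move:
pass> [.##/..#/..#] H move#1: H10:+1/.##/###/..#*, H20:-1/.##/..#/###
pass> [.##/###/..#] end (terminal -1, V#2); searched .##/..#/..# to 9
for V: play +1, pass -1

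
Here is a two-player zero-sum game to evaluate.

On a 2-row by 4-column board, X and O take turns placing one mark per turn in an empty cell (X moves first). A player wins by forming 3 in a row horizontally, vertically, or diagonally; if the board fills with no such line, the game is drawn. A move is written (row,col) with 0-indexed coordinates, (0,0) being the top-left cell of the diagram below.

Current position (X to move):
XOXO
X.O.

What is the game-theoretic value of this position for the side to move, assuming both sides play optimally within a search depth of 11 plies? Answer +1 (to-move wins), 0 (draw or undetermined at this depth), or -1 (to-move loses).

value(XOXO/X.O., X) = 0

ply 1, X at XOXO/X.O. | (1,1)=+0→XOXO/XXO.*; (1,3)=+0→XOXO/X.OX
ply 2, O at XOXO/XXO. | (1,3)=+0→XOXO/XXOO*
ply 3: XOXO/XXOO is terminal +0 (X); from XOXO/X.O. depth 11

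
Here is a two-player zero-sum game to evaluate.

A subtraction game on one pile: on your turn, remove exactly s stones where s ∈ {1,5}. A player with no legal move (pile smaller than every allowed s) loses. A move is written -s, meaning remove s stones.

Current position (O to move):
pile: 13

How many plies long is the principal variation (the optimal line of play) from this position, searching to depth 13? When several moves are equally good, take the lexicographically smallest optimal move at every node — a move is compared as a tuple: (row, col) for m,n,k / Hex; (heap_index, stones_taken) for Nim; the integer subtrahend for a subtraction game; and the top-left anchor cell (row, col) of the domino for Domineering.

ply 1, O at 13 | -1=+1→12*; -5=+1→8
ply 2, X at 12 | -1=-1→11*; -5=-1→7
ply 3, O at 11 | -1=+1→10*; -5=+1→6
ply 4, X at 10 | -1=-1→9*; -5=-1→5
ply 5, O at 9 | -1=+1→8*; -5=+1→4
ply 6, X at 8 | -1=-1→7*; -5=-1→3
ply 7, O at 7 | -1=+1→6*; -5=+1→2
ply 8, X at 6 | -1=-1→5*; -5=-1→1
ply 9, O at 5 | -1=+1→4*; -5=+1→0
ply 10, X at 4 | -1=-1→3*
ply 11, O at 3 | -1=+1→2*
ply 12, X at 2 | -1=-1→1*
ply 13, O at 1 | -1=+1→0*
ply 14: 0 is terminal -1 (X); from 13 depth 13

PV length from [13]: 13 plies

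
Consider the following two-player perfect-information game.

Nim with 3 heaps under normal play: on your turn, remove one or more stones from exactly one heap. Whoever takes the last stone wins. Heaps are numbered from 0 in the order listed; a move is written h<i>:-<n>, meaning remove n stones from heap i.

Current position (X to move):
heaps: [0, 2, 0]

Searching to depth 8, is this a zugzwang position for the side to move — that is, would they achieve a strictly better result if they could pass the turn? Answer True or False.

zugzwang((0,2,0), X) = False

p1 X@[(0,2,0)]: h1:-1[(0,1,0)]-1 h1:-2[(0,0,0)]+1*
p2 O@[(0,0,0)] terminal -1; root [(0,2,0)] d8
if X skipped the turn, O would face:
~ p1 O@[(0,2,0)]: h1:-1[(0,1,0)]-1 h1:-2[(0,0,0)]+1*
~ p2 X@[(0,0,0)] terminal -1; root [(0,2,0)] d8
compare (X): move=+1 vs pass=-1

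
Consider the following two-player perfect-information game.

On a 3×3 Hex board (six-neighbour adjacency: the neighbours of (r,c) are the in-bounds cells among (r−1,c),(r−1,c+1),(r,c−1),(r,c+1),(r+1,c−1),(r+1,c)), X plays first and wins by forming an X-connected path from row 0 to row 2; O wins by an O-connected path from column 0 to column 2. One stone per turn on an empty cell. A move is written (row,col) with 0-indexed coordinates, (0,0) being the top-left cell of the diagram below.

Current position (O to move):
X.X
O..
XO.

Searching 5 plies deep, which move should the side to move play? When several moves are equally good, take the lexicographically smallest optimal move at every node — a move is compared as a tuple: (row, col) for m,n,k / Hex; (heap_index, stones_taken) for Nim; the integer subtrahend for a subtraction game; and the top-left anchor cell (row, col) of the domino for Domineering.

ply 1, O at X.X/O../XO. | (0,1)=-1→XOX/O../XO.; (1,1)=+1→X.X/OO./XO.*; (1,2)=-1→X.X/O.O/XO.; (2,2)=-1→X.X/O../XOO
ply 2, X at X.X/OO./XO. | (0,1)=-1→XXX/OO./XO.*; (1,2)=-1→X.X/OOX/XO.; (2,2)=-1→X.X/OO./XOX
ply 3, O at XXX/OO./XO. | (1,2)=+1→XXX/OOO/XO.*; (2,2)=+1→XXX/OO./XOO
ply 4: XXX/OOO/XO. is terminal -1 (X); from X.X/O../XO. depth 5

O's best at [X.X/O../XO.]: (1,1)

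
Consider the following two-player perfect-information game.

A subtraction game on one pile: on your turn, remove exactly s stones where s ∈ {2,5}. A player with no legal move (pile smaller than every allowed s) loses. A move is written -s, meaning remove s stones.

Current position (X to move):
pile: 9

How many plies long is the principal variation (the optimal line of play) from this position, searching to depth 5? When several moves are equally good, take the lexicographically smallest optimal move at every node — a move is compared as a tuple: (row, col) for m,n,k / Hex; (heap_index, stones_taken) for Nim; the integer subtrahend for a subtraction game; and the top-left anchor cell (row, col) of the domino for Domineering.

p1 X@[9]: -2[7]+1* -5[4]+1
p2 O@[7]: -2[5]-1* -5[2]-1
p3 X@[5]: -2[3]-1 -5[0]+1*
p4 O@[0] terminal -1; root [9] d5

PV length from [9]: 3 plies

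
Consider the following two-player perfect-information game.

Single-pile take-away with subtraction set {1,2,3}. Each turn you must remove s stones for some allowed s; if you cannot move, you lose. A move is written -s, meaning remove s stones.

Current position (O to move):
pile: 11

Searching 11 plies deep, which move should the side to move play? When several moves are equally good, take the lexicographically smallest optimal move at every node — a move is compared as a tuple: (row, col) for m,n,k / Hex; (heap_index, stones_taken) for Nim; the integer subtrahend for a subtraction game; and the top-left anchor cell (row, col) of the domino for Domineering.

O's best at [11]: -3

ply 1, O at 11 | -1=-1→10; -2=-1→9; -3=+1→8*
ply 2, X at 8 | -1=-1→7*; -2=-1→6; -3=-1→5
ply 3, O at 7 | -1=-1→6; -2=-1→5; -3=+1→4*
ply 4, X at 4 | -1=-1→3*; -2=-1→2; -3=-1→1
ply 5, O at 3 | -1=-1→2; -2=-1→1; -3=+1→0*
ply 6: 0 is terminal -1 (X); from 11 depth 11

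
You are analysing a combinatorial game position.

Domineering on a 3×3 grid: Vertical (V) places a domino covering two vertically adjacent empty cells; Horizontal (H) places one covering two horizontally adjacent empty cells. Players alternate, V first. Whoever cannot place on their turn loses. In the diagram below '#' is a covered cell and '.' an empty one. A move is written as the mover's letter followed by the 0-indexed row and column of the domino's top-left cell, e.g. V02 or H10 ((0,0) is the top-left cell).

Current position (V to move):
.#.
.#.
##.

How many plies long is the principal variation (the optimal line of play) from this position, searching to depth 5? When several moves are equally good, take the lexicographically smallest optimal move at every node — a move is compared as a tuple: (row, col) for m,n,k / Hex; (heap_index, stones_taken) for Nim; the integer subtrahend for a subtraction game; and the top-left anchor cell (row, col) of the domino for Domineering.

PV length from [.#./.#./##.]: 1 ply

p1 V@[.#./.#./##.]: V00[##./##./##.]+1* V02[.##/.##/##.]+1 V12[.#./.##/###]+1
p2 H@[##./##./##.] terminal -1; root [.#./.#./##.] d5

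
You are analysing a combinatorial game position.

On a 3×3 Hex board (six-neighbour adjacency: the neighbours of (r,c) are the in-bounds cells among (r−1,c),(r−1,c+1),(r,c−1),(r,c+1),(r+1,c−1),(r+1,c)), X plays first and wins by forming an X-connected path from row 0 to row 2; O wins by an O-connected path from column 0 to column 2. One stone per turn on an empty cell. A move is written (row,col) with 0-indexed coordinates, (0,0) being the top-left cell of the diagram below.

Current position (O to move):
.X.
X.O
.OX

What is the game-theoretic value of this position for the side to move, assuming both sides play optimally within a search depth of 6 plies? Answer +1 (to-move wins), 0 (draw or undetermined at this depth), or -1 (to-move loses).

ply 1, O at .X./X.O/.OX | (0,0)=-1→OX./X.O/.OX; (0,2)=-1→.XO/X.O/.OX; (1,1)=-1→.X./XOO/.OX; (2,0)=+1→.X./X.O/OOX*
ply 2: .X./X.O/OOX is terminal -1 (X); from .X./X.O/.OX depth 6

value(.X./X.O/.OX, O) = +1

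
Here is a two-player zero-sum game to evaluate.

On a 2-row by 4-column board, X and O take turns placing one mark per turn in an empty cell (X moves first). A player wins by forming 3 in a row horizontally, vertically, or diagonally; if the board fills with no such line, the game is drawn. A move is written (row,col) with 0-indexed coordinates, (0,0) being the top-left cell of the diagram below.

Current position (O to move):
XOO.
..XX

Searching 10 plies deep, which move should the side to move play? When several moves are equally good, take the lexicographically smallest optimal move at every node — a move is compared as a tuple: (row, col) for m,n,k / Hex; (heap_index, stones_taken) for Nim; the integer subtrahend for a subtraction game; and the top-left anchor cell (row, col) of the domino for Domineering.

p1 O@[XOO./..XX]: (0,3)[XOOO/..XX]+1* (1,0)[XOO./O.XX]-1 (1,1)[XOO./.OXX]+0
p2 X@[XOOO/..XX] terminal -1; root [XOO./..XX] d10

O's best at [XOO./..XX]: (0,3)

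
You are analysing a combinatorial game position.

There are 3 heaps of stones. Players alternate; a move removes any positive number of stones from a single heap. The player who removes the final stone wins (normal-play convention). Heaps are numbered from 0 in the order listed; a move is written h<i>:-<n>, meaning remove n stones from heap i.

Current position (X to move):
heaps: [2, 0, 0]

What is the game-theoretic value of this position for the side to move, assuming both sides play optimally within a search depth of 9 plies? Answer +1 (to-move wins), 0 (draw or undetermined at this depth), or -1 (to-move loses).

value((2,0,0), X) = +1

[(2,0,0)] X move#1: h0:-1:-1/(1,0,0), h0:-2:+1/(0,0,0)*
[(0,0,0)] end (terminal -1, O#2); searched (2,0,0) to 9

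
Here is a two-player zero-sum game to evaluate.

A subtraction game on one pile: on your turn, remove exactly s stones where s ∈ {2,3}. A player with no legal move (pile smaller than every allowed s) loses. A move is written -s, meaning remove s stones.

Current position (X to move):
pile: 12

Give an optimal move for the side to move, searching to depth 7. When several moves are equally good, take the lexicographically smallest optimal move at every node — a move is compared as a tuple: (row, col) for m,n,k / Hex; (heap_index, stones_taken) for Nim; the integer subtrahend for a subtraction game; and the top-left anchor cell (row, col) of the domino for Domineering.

p1 X@[12]: -2[10]+1* -3[9]-1
p2 O@[10]: -2[8]-1* -3[7]-1
p3 X@[8]: -2[6]+1* -3[5]+1
p4 O@[6]: -2[4]-1* -3[3]-1
p5 X@[4]: -2[2]-1 -3[1]+1*
p6 O@[1] terminal -1; root [12] d7

X's best at [12]: -2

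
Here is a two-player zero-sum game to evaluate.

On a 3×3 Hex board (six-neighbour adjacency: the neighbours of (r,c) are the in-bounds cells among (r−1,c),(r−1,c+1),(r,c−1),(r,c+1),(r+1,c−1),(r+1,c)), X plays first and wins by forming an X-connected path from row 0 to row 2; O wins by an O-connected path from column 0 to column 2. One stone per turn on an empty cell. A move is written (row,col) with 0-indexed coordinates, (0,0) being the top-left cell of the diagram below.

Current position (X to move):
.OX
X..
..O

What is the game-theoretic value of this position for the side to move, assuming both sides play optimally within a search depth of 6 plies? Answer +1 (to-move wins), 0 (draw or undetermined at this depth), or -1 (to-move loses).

value(.OX/X../..O, X) = +1

ply 1, X at .OX/X../..O | (0,0)=+1→XOX/X../..O*; (1,1)=+1→.OX/XX./..O; (1,2)=+1→.OX/X.X/..O; (2,0)=+1→.OX/X../X.O; (2,1)=+1→.OX/X../.XO
ply 2, O at XOX/X../..O | (1,1)=-1→XOX/XO./..O*; (1,2)=-1→XOX/X.O/..O; (2,0)=-1→XOX/X../O.O; (2,1)=-1→XOX/X../.OO
ply 3, X at XOX/XO./..O | (1,2)=+1→XOX/XOX/..O*; (2,0)=+1→XOX/XO./X.O; (2,1)=+1→XOX/XO./.XO
ply 4, O at XOX/XOX/..O | (2,0)=-1→XOX/XOX/O.O*; (2,1)=-1→XOX/XOX/.OO
ply 5, X at XOX/XOX/O.O | (2,1)=+1→XOX/XOX/OXO*
ply 6: XOX/XOX/OXO is terminal -1 (O); from .OX/X../..O depth 6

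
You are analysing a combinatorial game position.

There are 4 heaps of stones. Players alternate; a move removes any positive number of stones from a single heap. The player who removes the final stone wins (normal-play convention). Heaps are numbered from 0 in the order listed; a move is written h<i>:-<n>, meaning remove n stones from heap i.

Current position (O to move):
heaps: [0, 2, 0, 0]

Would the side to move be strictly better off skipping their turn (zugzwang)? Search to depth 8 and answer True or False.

zugzwang((0,2,0,0), O) = False

p1 O@[(0,2,0,0)]: h1:-1[(0,1,0,0)]-1 h1:-2[(0,0,0,0)]+1*
p2 X@[(0,0,0,0)] terminal -1; root [(0,2,0,0)] d8
if O skipped the turn, X would face:
~ p1 X@[(0,2,0,0)]: h1:-1[(0,1,0,0)]-1 h1:-2[(0,0,0,0)]+1*
~ p2 O@[(0,0,0,0)] terminal -1; root [(0,2,0,0)] d8
compare (O): move=+1 vs pass=-1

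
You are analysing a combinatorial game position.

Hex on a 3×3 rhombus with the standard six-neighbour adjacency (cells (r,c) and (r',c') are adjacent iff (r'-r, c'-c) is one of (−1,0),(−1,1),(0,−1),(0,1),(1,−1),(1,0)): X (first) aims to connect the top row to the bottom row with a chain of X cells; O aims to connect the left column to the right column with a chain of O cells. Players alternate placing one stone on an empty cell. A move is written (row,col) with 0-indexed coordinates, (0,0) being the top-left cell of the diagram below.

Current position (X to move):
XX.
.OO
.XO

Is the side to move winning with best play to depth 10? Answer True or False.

[XX./.OO/.XO] X move#1: (0,2):-1/XXX/.OO/.XO*, (1,0):-1/XX./XOO/.XO, (2,0):-1/XX./.OO/XXO
[XXX/.OO/.XO] O move#2: (1,0):+1/XXX/OOO/.XO*, (2,0):+1/XXX/.OO/OXO
[XXX/OOO/.XO] end (terminal -1, X#3); searched XX./.OO/.XO to 10

X winning at [XX./.OO/.XO]: False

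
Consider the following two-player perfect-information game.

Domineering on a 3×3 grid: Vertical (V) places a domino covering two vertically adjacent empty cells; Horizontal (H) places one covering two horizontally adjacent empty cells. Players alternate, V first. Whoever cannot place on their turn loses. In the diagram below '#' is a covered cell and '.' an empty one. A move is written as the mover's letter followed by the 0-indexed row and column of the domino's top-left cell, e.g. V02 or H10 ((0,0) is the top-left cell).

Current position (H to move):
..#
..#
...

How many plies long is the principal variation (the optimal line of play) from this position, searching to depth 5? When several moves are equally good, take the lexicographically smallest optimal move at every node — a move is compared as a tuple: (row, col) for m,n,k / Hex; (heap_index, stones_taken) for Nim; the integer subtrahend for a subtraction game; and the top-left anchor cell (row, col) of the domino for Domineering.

PV length from [..#/..#/...]: 1 ply

p1 H@[..#/..#/...]: H00[###/..#/...]-1 H10[..#/###/...]+1* H20[..#/..#/##.]-1 H21[..#/..#/.##]-1
p2 V@[..#/###/...] terminal -1; root [..#/..#/...] d5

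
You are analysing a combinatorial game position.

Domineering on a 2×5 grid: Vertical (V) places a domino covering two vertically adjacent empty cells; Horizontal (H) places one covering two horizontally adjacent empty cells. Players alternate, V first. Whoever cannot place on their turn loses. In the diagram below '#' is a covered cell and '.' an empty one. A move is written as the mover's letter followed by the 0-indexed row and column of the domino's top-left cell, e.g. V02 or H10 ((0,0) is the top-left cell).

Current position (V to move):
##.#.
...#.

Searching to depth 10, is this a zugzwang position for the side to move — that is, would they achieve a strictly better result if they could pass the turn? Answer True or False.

p1 V@[##.#./...#.]: V02[####./..##.]+1* V04[##.##/...##]-1
p2 H@[####./..##.]: H10[####./####.]-1*
p3 V@[####./####.]: V04[#####/#####]+1*
p4 H@[#####/#####] terminal -1; root [##.#./...#.] d10
pass branch (H moves first from the same position):
  | p1 H@[##.#./...#.]: H10[##.#./##.#.]-1* H11[##.#./.###.]-1
  | p2 V@[##.#./##.#.]: V02[####./####.]+1* V04[##.##/##.##]+1
  | p3 H@[####./####.] terminal -1; root [##.#./...#.] d10
V moving scores +1; V passing scores +1

zugzwang(##.#./...#., V) = False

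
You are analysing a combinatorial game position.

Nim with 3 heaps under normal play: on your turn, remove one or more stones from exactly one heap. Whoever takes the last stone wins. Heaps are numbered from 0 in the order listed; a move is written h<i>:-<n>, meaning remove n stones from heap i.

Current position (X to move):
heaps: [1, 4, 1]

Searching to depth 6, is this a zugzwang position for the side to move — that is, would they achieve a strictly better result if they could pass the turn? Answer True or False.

[(1,4,1)] X move#1: h0:-1:-1/(0,4,1), h1:-1:-1/(1,3,1), h1:-2:-1/(1,2,1), h1:-3:-1/(1,1,1), h1:-4:+1/(1,0,1)*, h2:-1:-1/(1,4,0)
[(1,0,1)] O move#2: h0:-1:-1/(0,0,1)*, h2:-1:-1/(1,0,0)
[(0,0,1)] X move#3: h2:-1:+1/(0,0,0)*
[(0,0,0)] end (terminal -1, O#4); searched (1,4,1) to 6
suppose X passes — search the same position with O to move:
pass> [(1,4,1)] O move#1: h0:-1:-1/(0,4,1), h1:-1:-1/(1,3,1), h1:-2:-1/(1,2,1), h1:-3:-1/(1,1,1), h1:-4:+1/(1,0,1)*, h2:-1:-1/(1,4,0)
pass> [(1,0,1)] X move#2: h0:-1:-1/(0,0,1)*, h2:-1:-1/(1,0,0)
pass> [(0,0,1)] O move#3: h2:-1:+1/(0,0,0)*
pass> [(0,0,0)] end (terminal -1, X#4); searched (1,4,1) to 6
for X: play +1, pass -1

zugzwang((1,4,1), X) = False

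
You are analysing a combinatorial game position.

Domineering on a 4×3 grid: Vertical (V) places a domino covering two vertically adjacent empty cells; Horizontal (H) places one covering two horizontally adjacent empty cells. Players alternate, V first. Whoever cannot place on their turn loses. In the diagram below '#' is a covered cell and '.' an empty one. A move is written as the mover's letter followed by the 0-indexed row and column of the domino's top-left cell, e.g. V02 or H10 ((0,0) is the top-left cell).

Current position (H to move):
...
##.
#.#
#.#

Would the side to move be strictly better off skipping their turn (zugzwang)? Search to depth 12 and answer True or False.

zugzwang(.../##./#.#/#.#, H) = False

[.../##./#.#/#.#] H move#1: H00:-1/##./##./#.#/#.#*, H01:-1/.##/##./#.#/#.#
[##./##./#.#/#.#] V move#2: V02:+1/###/###/#.#/#.#*, V21:+1/##./##./###/###
[###/###/#.#/#.#] end (terminal -1, H#3); searched .../##./#.#/#.# to 12
pass branch (V moves first from the same position):
  | [.../##./#.#/#.#] V move#1: V02:+1/..#/###/#.#/#.#*, V21:-1/.../##./###/###
  | [..#/###/#.#/#.#] H move#2: H00:-1/###/###/#.#/#.#*
  | [###/###/#.#/#.#] V move#3: V21:+1/###/###/###/###*
  | [###/###/###/###] end (terminal -1, H#4); searched .../##./#.#/#.# to 12
H moving scores -1; H passing scores -1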